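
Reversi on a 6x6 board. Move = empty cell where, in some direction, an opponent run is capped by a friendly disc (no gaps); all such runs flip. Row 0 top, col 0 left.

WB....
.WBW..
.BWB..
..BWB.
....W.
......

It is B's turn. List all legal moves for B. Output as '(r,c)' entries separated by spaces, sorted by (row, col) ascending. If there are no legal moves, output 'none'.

(0,2): no bracket -> illegal
(0,3): flips 1 -> legal
(0,4): no bracket -> illegal
(1,0): flips 1 -> legal
(1,4): flips 1 -> legal
(2,0): no bracket -> illegal
(2,4): no bracket -> illegal
(3,1): no bracket -> illegal
(3,5): no bracket -> illegal
(4,2): no bracket -> illegal
(4,3): flips 1 -> legal
(4,5): no bracket -> illegal
(5,3): no bracket -> illegal
(5,4): flips 1 -> legal
(5,5): no bracket -> illegal

Answer: (0,3) (1,0) (1,4) (4,3) (5,4)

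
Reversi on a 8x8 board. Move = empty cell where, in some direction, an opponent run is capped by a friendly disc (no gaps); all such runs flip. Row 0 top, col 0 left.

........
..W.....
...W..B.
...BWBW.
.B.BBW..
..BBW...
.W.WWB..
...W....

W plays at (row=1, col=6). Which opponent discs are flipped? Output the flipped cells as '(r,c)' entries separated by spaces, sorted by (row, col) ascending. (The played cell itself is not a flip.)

Answer: (2,6)

Derivation:
Dir NW: first cell '.' (not opp) -> no flip
Dir N: first cell '.' (not opp) -> no flip
Dir NE: first cell '.' (not opp) -> no flip
Dir W: first cell '.' (not opp) -> no flip
Dir E: first cell '.' (not opp) -> no flip
Dir SW: first cell '.' (not opp) -> no flip
Dir S: opp run (2,6) capped by W -> flip
Dir SE: first cell '.' (not opp) -> no flip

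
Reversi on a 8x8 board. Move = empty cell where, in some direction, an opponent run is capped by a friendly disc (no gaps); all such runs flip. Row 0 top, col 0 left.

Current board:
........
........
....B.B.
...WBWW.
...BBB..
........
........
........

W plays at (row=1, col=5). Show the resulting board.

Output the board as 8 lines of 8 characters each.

Place W at (1,5); scan 8 dirs for brackets.
Dir NW: first cell '.' (not opp) -> no flip
Dir N: first cell '.' (not opp) -> no flip
Dir NE: first cell '.' (not opp) -> no flip
Dir W: first cell '.' (not opp) -> no flip
Dir E: first cell '.' (not opp) -> no flip
Dir SW: opp run (2,4) capped by W -> flip
Dir S: first cell '.' (not opp) -> no flip
Dir SE: opp run (2,6), next='.' -> no flip
All flips: (2,4)

Answer: ........
.....W..
....W.B.
...WBWW.
...BBB..
........
........
........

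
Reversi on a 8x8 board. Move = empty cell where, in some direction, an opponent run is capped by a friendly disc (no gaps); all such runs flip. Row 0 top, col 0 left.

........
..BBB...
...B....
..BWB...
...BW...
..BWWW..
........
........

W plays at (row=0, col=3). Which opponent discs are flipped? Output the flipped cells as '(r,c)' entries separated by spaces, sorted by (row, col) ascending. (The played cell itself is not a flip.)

Dir NW: edge -> no flip
Dir N: edge -> no flip
Dir NE: edge -> no flip
Dir W: first cell '.' (not opp) -> no flip
Dir E: first cell '.' (not opp) -> no flip
Dir SW: opp run (1,2), next='.' -> no flip
Dir S: opp run (1,3) (2,3) capped by W -> flip
Dir SE: opp run (1,4), next='.' -> no flip

Answer: (1,3) (2,3)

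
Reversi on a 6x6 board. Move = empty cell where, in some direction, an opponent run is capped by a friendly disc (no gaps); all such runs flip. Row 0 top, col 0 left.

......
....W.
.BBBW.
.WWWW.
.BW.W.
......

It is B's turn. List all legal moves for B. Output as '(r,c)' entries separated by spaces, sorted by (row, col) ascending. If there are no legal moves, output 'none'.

Answer: (0,5) (2,5) (4,0) (4,3) (4,5) (5,2) (5,5)

Derivation:
(0,3): no bracket -> illegal
(0,4): no bracket -> illegal
(0,5): flips 1 -> legal
(1,3): no bracket -> illegal
(1,5): no bracket -> illegal
(2,0): no bracket -> illegal
(2,5): flips 1 -> legal
(3,0): no bracket -> illegal
(3,5): no bracket -> illegal
(4,0): flips 1 -> legal
(4,3): flips 3 -> legal
(4,5): flips 1 -> legal
(5,1): no bracket -> illegal
(5,2): flips 2 -> legal
(5,3): no bracket -> illegal
(5,4): no bracket -> illegal
(5,5): flips 2 -> legal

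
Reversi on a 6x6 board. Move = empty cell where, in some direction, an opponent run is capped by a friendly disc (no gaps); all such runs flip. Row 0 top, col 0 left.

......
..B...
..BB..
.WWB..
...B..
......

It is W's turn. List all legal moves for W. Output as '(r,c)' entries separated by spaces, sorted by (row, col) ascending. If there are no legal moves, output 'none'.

Answer: (0,2) (1,3) (1,4) (3,4) (5,4)

Derivation:
(0,1): no bracket -> illegal
(0,2): flips 2 -> legal
(0,3): no bracket -> illegal
(1,1): no bracket -> illegal
(1,3): flips 1 -> legal
(1,4): flips 1 -> legal
(2,1): no bracket -> illegal
(2,4): no bracket -> illegal
(3,4): flips 1 -> legal
(4,2): no bracket -> illegal
(4,4): no bracket -> illegal
(5,2): no bracket -> illegal
(5,3): no bracket -> illegal
(5,4): flips 1 -> legal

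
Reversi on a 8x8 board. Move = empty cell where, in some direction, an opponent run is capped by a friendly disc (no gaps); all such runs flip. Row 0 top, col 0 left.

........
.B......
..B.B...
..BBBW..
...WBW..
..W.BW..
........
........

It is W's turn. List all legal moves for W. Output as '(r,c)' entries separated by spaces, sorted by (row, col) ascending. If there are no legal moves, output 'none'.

(0,0): flips 4 -> legal
(0,1): no bracket -> illegal
(0,2): no bracket -> illegal
(1,0): no bracket -> illegal
(1,2): no bracket -> illegal
(1,3): flips 1 -> legal
(1,4): no bracket -> illegal
(1,5): no bracket -> illegal
(2,0): no bracket -> illegal
(2,1): flips 1 -> legal
(2,3): flips 2 -> legal
(2,5): flips 1 -> legal
(3,1): flips 3 -> legal
(4,1): no bracket -> illegal
(4,2): no bracket -> illegal
(5,3): flips 2 -> legal
(6,3): flips 1 -> legal
(6,4): no bracket -> illegal
(6,5): flips 1 -> legal

Answer: (0,0) (1,3) (2,1) (2,3) (2,5) (3,1) (5,3) (6,3) (6,5)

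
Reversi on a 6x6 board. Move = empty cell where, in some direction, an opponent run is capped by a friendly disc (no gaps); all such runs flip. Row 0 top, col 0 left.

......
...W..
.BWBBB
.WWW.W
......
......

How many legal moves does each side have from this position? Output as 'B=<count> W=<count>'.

-- B to move --
(0,2): flips 1 -> legal
(0,3): flips 1 -> legal
(0,4): no bracket -> illegal
(1,1): no bracket -> illegal
(1,2): no bracket -> illegal
(1,4): no bracket -> illegal
(2,0): no bracket -> illegal
(3,0): no bracket -> illegal
(3,4): no bracket -> illegal
(4,0): no bracket -> illegal
(4,1): flips 2 -> legal
(4,2): flips 1 -> legal
(4,3): flips 2 -> legal
(4,4): no bracket -> illegal
(4,5): flips 1 -> legal
B mobility = 6
-- W to move --
(1,0): flips 1 -> legal
(1,1): flips 1 -> legal
(1,2): no bracket -> illegal
(1,4): flips 1 -> legal
(1,5): flips 2 -> legal
(2,0): flips 1 -> legal
(3,0): no bracket -> illegal
(3,4): no bracket -> illegal
W mobility = 5

Answer: B=6 W=5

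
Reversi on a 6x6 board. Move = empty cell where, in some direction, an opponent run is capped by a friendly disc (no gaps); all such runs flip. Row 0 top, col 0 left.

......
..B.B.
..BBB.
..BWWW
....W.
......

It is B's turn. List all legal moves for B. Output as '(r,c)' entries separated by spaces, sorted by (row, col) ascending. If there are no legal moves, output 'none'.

(2,5): no bracket -> illegal
(4,2): flips 1 -> legal
(4,3): flips 1 -> legal
(4,5): flips 1 -> legal
(5,3): no bracket -> illegal
(5,4): flips 2 -> legal
(5,5): flips 2 -> legal

Answer: (4,2) (4,3) (4,5) (5,4) (5,5)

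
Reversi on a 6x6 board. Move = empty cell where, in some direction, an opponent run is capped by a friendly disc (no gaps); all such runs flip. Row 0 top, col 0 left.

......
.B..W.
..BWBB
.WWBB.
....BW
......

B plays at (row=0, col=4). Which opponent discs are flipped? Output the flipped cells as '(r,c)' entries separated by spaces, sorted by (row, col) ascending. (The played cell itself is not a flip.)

Answer: (1,4)

Derivation:
Dir NW: edge -> no flip
Dir N: edge -> no flip
Dir NE: edge -> no flip
Dir W: first cell '.' (not opp) -> no flip
Dir E: first cell '.' (not opp) -> no flip
Dir SW: first cell '.' (not opp) -> no flip
Dir S: opp run (1,4) capped by B -> flip
Dir SE: first cell '.' (not opp) -> no flip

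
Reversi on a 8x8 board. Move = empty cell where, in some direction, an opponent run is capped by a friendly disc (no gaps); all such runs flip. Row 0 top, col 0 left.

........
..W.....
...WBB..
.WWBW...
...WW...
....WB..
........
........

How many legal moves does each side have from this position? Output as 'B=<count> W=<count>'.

Answer: B=7 W=6

Derivation:
-- B to move --
(0,1): no bracket -> illegal
(0,2): no bracket -> illegal
(0,3): no bracket -> illegal
(1,1): no bracket -> illegal
(1,3): flips 1 -> legal
(1,4): no bracket -> illegal
(2,0): no bracket -> illegal
(2,1): no bracket -> illegal
(2,2): flips 1 -> legal
(3,0): flips 2 -> legal
(3,5): flips 1 -> legal
(4,0): no bracket -> illegal
(4,1): no bracket -> illegal
(4,2): no bracket -> illegal
(4,5): no bracket -> illegal
(5,2): flips 2 -> legal
(5,3): flips 2 -> legal
(6,3): no bracket -> illegal
(6,4): flips 3 -> legal
(6,5): no bracket -> illegal
B mobility = 7
-- W to move --
(1,3): no bracket -> illegal
(1,4): flips 1 -> legal
(1,5): no bracket -> illegal
(1,6): flips 1 -> legal
(2,2): flips 1 -> legal
(2,6): flips 2 -> legal
(3,5): no bracket -> illegal
(3,6): no bracket -> illegal
(4,2): no bracket -> illegal
(4,5): no bracket -> illegal
(4,6): no bracket -> illegal
(5,6): flips 1 -> legal
(6,4): no bracket -> illegal
(6,5): no bracket -> illegal
(6,6): flips 1 -> legal
W mobility = 6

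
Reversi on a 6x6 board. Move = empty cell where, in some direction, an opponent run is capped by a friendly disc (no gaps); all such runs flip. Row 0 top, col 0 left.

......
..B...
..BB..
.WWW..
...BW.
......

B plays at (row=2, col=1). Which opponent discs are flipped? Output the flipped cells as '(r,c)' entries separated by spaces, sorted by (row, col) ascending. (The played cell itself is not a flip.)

Dir NW: first cell '.' (not opp) -> no flip
Dir N: first cell '.' (not opp) -> no flip
Dir NE: first cell 'B' (not opp) -> no flip
Dir W: first cell '.' (not opp) -> no flip
Dir E: first cell 'B' (not opp) -> no flip
Dir SW: first cell '.' (not opp) -> no flip
Dir S: opp run (3,1), next='.' -> no flip
Dir SE: opp run (3,2) capped by B -> flip

Answer: (3,2)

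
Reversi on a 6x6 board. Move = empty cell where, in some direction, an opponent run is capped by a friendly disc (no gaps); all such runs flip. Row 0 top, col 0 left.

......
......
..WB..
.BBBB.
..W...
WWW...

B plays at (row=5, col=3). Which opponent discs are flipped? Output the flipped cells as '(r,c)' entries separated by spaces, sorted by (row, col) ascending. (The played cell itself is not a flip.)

Answer: (4,2)

Derivation:
Dir NW: opp run (4,2) capped by B -> flip
Dir N: first cell '.' (not opp) -> no flip
Dir NE: first cell '.' (not opp) -> no flip
Dir W: opp run (5,2) (5,1) (5,0), next=edge -> no flip
Dir E: first cell '.' (not opp) -> no flip
Dir SW: edge -> no flip
Dir S: edge -> no flip
Dir SE: edge -> no flip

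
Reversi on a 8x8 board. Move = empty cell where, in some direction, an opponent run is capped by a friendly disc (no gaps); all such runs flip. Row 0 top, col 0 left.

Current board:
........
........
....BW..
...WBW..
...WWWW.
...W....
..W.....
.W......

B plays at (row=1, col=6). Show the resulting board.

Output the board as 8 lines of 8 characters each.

Place B at (1,6); scan 8 dirs for brackets.
Dir NW: first cell '.' (not opp) -> no flip
Dir N: first cell '.' (not opp) -> no flip
Dir NE: first cell '.' (not opp) -> no flip
Dir W: first cell '.' (not opp) -> no flip
Dir E: first cell '.' (not opp) -> no flip
Dir SW: opp run (2,5) capped by B -> flip
Dir S: first cell '.' (not opp) -> no flip
Dir SE: first cell '.' (not opp) -> no flip
All flips: (2,5)

Answer: ........
......B.
....BB..
...WBW..
...WWWW.
...W....
..W.....
.W......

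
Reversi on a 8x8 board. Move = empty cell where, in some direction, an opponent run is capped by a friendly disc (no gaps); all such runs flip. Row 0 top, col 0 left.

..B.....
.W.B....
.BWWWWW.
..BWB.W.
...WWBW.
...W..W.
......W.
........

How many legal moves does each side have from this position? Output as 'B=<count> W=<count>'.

-- B to move --
(0,0): no bracket -> illegal
(0,1): flips 1 -> legal
(1,0): no bracket -> illegal
(1,2): flips 2 -> legal
(1,4): flips 2 -> legal
(1,5): no bracket -> illegal
(1,6): flips 1 -> legal
(1,7): no bracket -> illegal
(2,0): flips 1 -> legal
(2,7): flips 6 -> legal
(3,1): flips 1 -> legal
(3,5): flips 1 -> legal
(3,7): no bracket -> illegal
(4,2): flips 2 -> legal
(4,7): flips 1 -> legal
(5,2): flips 1 -> legal
(5,4): flips 2 -> legal
(5,5): no bracket -> illegal
(5,7): no bracket -> illegal
(6,2): no bracket -> illegal
(6,3): flips 4 -> legal
(6,4): no bracket -> illegal
(6,5): no bracket -> illegal
(6,7): flips 1 -> legal
(7,5): no bracket -> illegal
(7,6): no bracket -> illegal
(7,7): no bracket -> illegal
B mobility = 14
-- W to move --
(0,1): no bracket -> illegal
(0,3): flips 1 -> legal
(0,4): flips 1 -> legal
(1,0): flips 2 -> legal
(1,2): no bracket -> illegal
(1,4): no bracket -> illegal
(2,0): flips 1 -> legal
(3,0): no bracket -> illegal
(3,1): flips 2 -> legal
(3,5): flips 1 -> legal
(4,1): flips 1 -> legal
(4,2): flips 1 -> legal
(5,4): flips 1 -> legal
(5,5): no bracket -> illegal
W mobility = 9

Answer: B=14 W=9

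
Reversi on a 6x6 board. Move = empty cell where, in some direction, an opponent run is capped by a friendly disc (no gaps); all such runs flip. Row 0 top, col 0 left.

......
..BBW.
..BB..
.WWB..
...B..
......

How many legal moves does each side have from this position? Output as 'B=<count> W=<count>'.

Answer: B=7 W=5

Derivation:
-- B to move --
(0,3): no bracket -> illegal
(0,4): no bracket -> illegal
(0,5): flips 1 -> legal
(1,5): flips 1 -> legal
(2,0): no bracket -> illegal
(2,1): flips 1 -> legal
(2,4): no bracket -> illegal
(2,5): no bracket -> illegal
(3,0): flips 2 -> legal
(4,0): flips 1 -> legal
(4,1): flips 1 -> legal
(4,2): flips 1 -> legal
B mobility = 7
-- W to move --
(0,1): no bracket -> illegal
(0,2): flips 2 -> legal
(0,3): no bracket -> illegal
(0,4): flips 2 -> legal
(1,1): flips 2 -> legal
(2,1): no bracket -> illegal
(2,4): no bracket -> illegal
(3,4): flips 1 -> legal
(4,2): no bracket -> illegal
(4,4): no bracket -> illegal
(5,2): no bracket -> illegal
(5,3): no bracket -> illegal
(5,4): flips 1 -> legal
W mobility = 5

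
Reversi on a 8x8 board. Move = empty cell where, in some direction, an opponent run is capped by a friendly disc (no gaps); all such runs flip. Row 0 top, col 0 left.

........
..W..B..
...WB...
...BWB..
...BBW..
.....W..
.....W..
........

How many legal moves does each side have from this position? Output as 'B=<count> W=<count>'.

-- B to move --
(0,1): no bracket -> illegal
(0,2): no bracket -> illegal
(0,3): no bracket -> illegal
(1,1): no bracket -> illegal
(1,3): flips 1 -> legal
(1,4): no bracket -> illegal
(2,1): no bracket -> illegal
(2,2): flips 1 -> legal
(2,5): flips 1 -> legal
(3,2): no bracket -> illegal
(3,6): no bracket -> illegal
(4,6): flips 1 -> legal
(5,4): no bracket -> illegal
(5,6): no bracket -> illegal
(6,4): no bracket -> illegal
(6,6): flips 1 -> legal
(7,4): no bracket -> illegal
(7,5): flips 3 -> legal
(7,6): no bracket -> illegal
B mobility = 6
-- W to move --
(0,4): no bracket -> illegal
(0,5): no bracket -> illegal
(0,6): no bracket -> illegal
(1,3): no bracket -> illegal
(1,4): flips 1 -> legal
(1,6): no bracket -> illegal
(2,2): flips 2 -> legal
(2,5): flips 2 -> legal
(2,6): no bracket -> illegal
(3,2): flips 1 -> legal
(3,6): flips 1 -> legal
(4,2): flips 2 -> legal
(4,6): no bracket -> illegal
(5,2): flips 1 -> legal
(5,3): flips 2 -> legal
(5,4): flips 1 -> legal
W mobility = 9

Answer: B=6 W=9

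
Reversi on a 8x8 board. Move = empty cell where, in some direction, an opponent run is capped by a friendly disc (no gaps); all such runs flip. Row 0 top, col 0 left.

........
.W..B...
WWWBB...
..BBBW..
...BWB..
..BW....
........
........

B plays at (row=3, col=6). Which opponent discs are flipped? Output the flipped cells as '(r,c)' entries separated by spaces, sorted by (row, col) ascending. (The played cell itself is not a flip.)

Dir NW: first cell '.' (not opp) -> no flip
Dir N: first cell '.' (not opp) -> no flip
Dir NE: first cell '.' (not opp) -> no flip
Dir W: opp run (3,5) capped by B -> flip
Dir E: first cell '.' (not opp) -> no flip
Dir SW: first cell 'B' (not opp) -> no flip
Dir S: first cell '.' (not opp) -> no flip
Dir SE: first cell '.' (not opp) -> no flip

Answer: (3,5)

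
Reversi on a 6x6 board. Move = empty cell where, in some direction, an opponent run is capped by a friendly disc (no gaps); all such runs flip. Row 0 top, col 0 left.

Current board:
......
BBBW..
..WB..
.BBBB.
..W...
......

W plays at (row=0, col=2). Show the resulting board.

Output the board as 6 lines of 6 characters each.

Answer: ..W...
BBWW..
..WB..
.BBBB.
..W...
......

Derivation:
Place W at (0,2); scan 8 dirs for brackets.
Dir NW: edge -> no flip
Dir N: edge -> no flip
Dir NE: edge -> no flip
Dir W: first cell '.' (not opp) -> no flip
Dir E: first cell '.' (not opp) -> no flip
Dir SW: opp run (1,1), next='.' -> no flip
Dir S: opp run (1,2) capped by W -> flip
Dir SE: first cell 'W' (not opp) -> no flip
All flips: (1,2)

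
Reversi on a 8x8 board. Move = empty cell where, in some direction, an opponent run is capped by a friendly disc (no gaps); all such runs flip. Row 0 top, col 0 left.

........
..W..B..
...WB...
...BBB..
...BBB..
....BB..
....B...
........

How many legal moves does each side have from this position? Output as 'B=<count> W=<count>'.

Answer: B=3 W=3

Derivation:
-- B to move --
(0,1): flips 2 -> legal
(0,2): no bracket -> illegal
(0,3): no bracket -> illegal
(1,1): no bracket -> illegal
(1,3): flips 1 -> legal
(1,4): no bracket -> illegal
(2,1): no bracket -> illegal
(2,2): flips 1 -> legal
(3,2): no bracket -> illegal
B mobility = 3
-- W to move --
(0,4): no bracket -> illegal
(0,5): no bracket -> illegal
(0,6): no bracket -> illegal
(1,3): no bracket -> illegal
(1,4): no bracket -> illegal
(1,6): no bracket -> illegal
(2,2): no bracket -> illegal
(2,5): flips 1 -> legal
(2,6): no bracket -> illegal
(3,2): no bracket -> illegal
(3,6): no bracket -> illegal
(4,2): no bracket -> illegal
(4,6): no bracket -> illegal
(5,2): no bracket -> illegal
(5,3): flips 2 -> legal
(5,6): flips 2 -> legal
(6,3): no bracket -> illegal
(6,5): no bracket -> illegal
(6,6): no bracket -> illegal
(7,3): no bracket -> illegal
(7,4): no bracket -> illegal
(7,5): no bracket -> illegal
W mobility = 3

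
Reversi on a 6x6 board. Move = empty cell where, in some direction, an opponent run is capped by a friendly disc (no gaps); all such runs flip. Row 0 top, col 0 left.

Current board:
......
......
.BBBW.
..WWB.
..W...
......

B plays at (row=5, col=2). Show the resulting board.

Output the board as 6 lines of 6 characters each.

Answer: ......
......
.BBBW.
..BWB.
..B...
..B...

Derivation:
Place B at (5,2); scan 8 dirs for brackets.
Dir NW: first cell '.' (not opp) -> no flip
Dir N: opp run (4,2) (3,2) capped by B -> flip
Dir NE: first cell '.' (not opp) -> no flip
Dir W: first cell '.' (not opp) -> no flip
Dir E: first cell '.' (not opp) -> no flip
Dir SW: edge -> no flip
Dir S: edge -> no flip
Dir SE: edge -> no flip
All flips: (3,2) (4,2)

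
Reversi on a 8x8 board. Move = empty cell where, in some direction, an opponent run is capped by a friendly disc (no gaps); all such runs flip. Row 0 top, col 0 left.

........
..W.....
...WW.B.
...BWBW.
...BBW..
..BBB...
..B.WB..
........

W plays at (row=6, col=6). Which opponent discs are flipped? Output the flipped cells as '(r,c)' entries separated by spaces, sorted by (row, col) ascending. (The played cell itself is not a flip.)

Dir NW: first cell '.' (not opp) -> no flip
Dir N: first cell '.' (not opp) -> no flip
Dir NE: first cell '.' (not opp) -> no flip
Dir W: opp run (6,5) capped by W -> flip
Dir E: first cell '.' (not opp) -> no flip
Dir SW: first cell '.' (not opp) -> no flip
Dir S: first cell '.' (not opp) -> no flip
Dir SE: first cell '.' (not opp) -> no flip

Answer: (6,5)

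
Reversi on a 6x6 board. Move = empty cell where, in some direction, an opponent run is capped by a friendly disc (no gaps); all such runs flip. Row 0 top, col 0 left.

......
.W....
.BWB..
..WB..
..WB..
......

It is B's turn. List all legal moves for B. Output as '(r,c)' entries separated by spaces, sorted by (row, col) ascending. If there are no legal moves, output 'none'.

Answer: (0,0) (0,1) (3,1) (4,1) (5,1)

Derivation:
(0,0): flips 2 -> legal
(0,1): flips 1 -> legal
(0,2): no bracket -> illegal
(1,0): no bracket -> illegal
(1,2): no bracket -> illegal
(1,3): no bracket -> illegal
(2,0): no bracket -> illegal
(3,1): flips 1 -> legal
(4,1): flips 2 -> legal
(5,1): flips 1 -> legal
(5,2): no bracket -> illegal
(5,3): no bracket -> illegal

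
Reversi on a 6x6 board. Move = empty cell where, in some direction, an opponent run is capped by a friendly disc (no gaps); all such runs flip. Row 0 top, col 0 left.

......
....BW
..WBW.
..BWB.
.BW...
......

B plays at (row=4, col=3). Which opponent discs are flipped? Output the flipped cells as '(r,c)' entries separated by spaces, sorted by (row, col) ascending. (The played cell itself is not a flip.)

Answer: (3,3) (4,2)

Derivation:
Dir NW: first cell 'B' (not opp) -> no flip
Dir N: opp run (3,3) capped by B -> flip
Dir NE: first cell 'B' (not opp) -> no flip
Dir W: opp run (4,2) capped by B -> flip
Dir E: first cell '.' (not opp) -> no flip
Dir SW: first cell '.' (not opp) -> no flip
Dir S: first cell '.' (not opp) -> no flip
Dir SE: first cell '.' (not opp) -> no flip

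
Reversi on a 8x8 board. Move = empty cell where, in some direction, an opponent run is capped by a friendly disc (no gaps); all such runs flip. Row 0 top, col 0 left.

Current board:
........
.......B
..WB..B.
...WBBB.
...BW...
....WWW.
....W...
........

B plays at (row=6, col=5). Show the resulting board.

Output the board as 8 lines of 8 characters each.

Place B at (6,5); scan 8 dirs for brackets.
Dir NW: opp run (5,4) capped by B -> flip
Dir N: opp run (5,5), next='.' -> no flip
Dir NE: opp run (5,6), next='.' -> no flip
Dir W: opp run (6,4), next='.' -> no flip
Dir E: first cell '.' (not opp) -> no flip
Dir SW: first cell '.' (not opp) -> no flip
Dir S: first cell '.' (not opp) -> no flip
Dir SE: first cell '.' (not opp) -> no flip
All flips: (5,4)

Answer: ........
.......B
..WB..B.
...WBBB.
...BW...
....BWW.
....WB..
........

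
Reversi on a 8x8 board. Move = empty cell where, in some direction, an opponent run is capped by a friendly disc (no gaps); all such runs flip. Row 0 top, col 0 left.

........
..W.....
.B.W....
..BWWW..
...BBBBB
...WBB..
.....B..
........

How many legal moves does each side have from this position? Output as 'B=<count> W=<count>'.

-- B to move --
(0,1): flips 3 -> legal
(0,2): no bracket -> illegal
(0,3): flips 1 -> legal
(1,1): no bracket -> illegal
(1,3): flips 2 -> legal
(1,4): flips 1 -> legal
(2,2): flips 1 -> legal
(2,4): flips 2 -> legal
(2,5): flips 2 -> legal
(2,6): flips 1 -> legal
(3,6): flips 3 -> legal
(4,2): no bracket -> illegal
(5,2): flips 1 -> legal
(6,2): flips 1 -> legal
(6,3): flips 1 -> legal
(6,4): no bracket -> illegal
B mobility = 12
-- W to move --
(1,0): no bracket -> illegal
(1,1): no bracket -> illegal
(2,0): no bracket -> illegal
(2,2): no bracket -> illegal
(3,0): flips 1 -> legal
(3,1): flips 1 -> legal
(3,6): no bracket -> illegal
(3,7): no bracket -> illegal
(4,1): flips 1 -> legal
(4,2): no bracket -> illegal
(5,2): flips 1 -> legal
(5,6): flips 3 -> legal
(5,7): flips 1 -> legal
(6,3): no bracket -> illegal
(6,4): flips 2 -> legal
(6,6): flips 2 -> legal
(7,4): no bracket -> illegal
(7,5): flips 3 -> legal
(7,6): no bracket -> illegal
W mobility = 9

Answer: B=12 W=9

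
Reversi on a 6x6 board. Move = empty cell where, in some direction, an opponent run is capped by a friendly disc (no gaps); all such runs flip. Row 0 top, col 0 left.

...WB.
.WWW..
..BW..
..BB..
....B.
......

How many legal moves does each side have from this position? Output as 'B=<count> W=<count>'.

-- B to move --
(0,0): flips 1 -> legal
(0,1): no bracket -> illegal
(0,2): flips 2 -> legal
(1,0): no bracket -> illegal
(1,4): flips 1 -> legal
(2,0): no bracket -> illegal
(2,1): no bracket -> illegal
(2,4): flips 1 -> legal
(3,4): no bracket -> illegal
B mobility = 4
-- W to move --
(0,5): flips 1 -> legal
(1,4): no bracket -> illegal
(1,5): no bracket -> illegal
(2,1): flips 1 -> legal
(2,4): no bracket -> illegal
(3,1): flips 1 -> legal
(3,4): no bracket -> illegal
(3,5): no bracket -> illegal
(4,1): flips 1 -> legal
(4,2): flips 2 -> legal
(4,3): flips 1 -> legal
(4,5): no bracket -> illegal
(5,3): no bracket -> illegal
(5,4): no bracket -> illegal
(5,5): flips 3 -> legal
W mobility = 7

Answer: B=4 W=7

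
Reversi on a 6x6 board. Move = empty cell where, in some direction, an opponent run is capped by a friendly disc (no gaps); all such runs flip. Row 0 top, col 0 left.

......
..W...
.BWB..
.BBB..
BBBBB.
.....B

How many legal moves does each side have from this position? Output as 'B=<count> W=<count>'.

-- B to move --
(0,1): flips 1 -> legal
(0,2): flips 2 -> legal
(0,3): flips 1 -> legal
(1,1): flips 1 -> legal
(1,3): flips 1 -> legal
B mobility = 5
-- W to move --
(1,0): no bracket -> illegal
(1,1): no bracket -> illegal
(1,3): no bracket -> illegal
(1,4): no bracket -> illegal
(2,0): flips 1 -> legal
(2,4): flips 1 -> legal
(3,0): flips 1 -> legal
(3,4): flips 1 -> legal
(3,5): no bracket -> illegal
(4,5): no bracket -> illegal
(5,0): no bracket -> illegal
(5,1): no bracket -> illegal
(5,2): flips 2 -> legal
(5,3): no bracket -> illegal
(5,4): no bracket -> illegal
W mobility = 5

Answer: B=5 W=5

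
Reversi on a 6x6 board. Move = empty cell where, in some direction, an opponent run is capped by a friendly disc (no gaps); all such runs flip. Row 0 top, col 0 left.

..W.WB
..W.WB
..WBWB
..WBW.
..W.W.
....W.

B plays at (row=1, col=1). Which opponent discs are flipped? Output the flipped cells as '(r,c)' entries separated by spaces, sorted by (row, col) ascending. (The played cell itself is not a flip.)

Answer: (2,2)

Derivation:
Dir NW: first cell '.' (not opp) -> no flip
Dir N: first cell '.' (not opp) -> no flip
Dir NE: opp run (0,2), next=edge -> no flip
Dir W: first cell '.' (not opp) -> no flip
Dir E: opp run (1,2), next='.' -> no flip
Dir SW: first cell '.' (not opp) -> no flip
Dir S: first cell '.' (not opp) -> no flip
Dir SE: opp run (2,2) capped by B -> flip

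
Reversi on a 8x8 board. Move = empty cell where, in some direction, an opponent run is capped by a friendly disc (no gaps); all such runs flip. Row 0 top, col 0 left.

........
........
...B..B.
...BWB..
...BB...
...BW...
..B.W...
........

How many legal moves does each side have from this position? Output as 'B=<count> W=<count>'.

-- B to move --
(2,4): flips 1 -> legal
(2,5): flips 1 -> legal
(4,5): flips 1 -> legal
(5,5): flips 1 -> legal
(6,3): no bracket -> illegal
(6,5): flips 1 -> legal
(7,3): no bracket -> illegal
(7,4): flips 2 -> legal
(7,5): flips 1 -> legal
B mobility = 7
-- W to move --
(1,2): flips 1 -> legal
(1,3): no bracket -> illegal
(1,4): no bracket -> illegal
(1,5): no bracket -> illegal
(1,6): no bracket -> illegal
(1,7): no bracket -> illegal
(2,2): no bracket -> illegal
(2,4): no bracket -> illegal
(2,5): no bracket -> illegal
(2,7): no bracket -> illegal
(3,2): flips 2 -> legal
(3,6): flips 1 -> legal
(3,7): no bracket -> illegal
(4,2): flips 1 -> legal
(4,5): no bracket -> illegal
(4,6): no bracket -> illegal
(5,1): no bracket -> illegal
(5,2): flips 2 -> legal
(5,5): no bracket -> illegal
(6,1): no bracket -> illegal
(6,3): no bracket -> illegal
(7,1): no bracket -> illegal
(7,2): no bracket -> illegal
(7,3): no bracket -> illegal
W mobility = 5

Answer: B=7 W=5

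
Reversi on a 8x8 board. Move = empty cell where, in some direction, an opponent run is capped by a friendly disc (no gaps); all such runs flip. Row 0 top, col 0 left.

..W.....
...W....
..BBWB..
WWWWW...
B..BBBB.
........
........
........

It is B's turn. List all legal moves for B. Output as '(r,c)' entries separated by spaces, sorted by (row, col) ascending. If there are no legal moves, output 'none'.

Answer: (0,3) (0,4) (1,4) (2,0) (2,1) (4,1) (4,2)

Derivation:
(0,1): no bracket -> illegal
(0,3): flips 1 -> legal
(0,4): flips 1 -> legal
(1,1): no bracket -> illegal
(1,2): no bracket -> illegal
(1,4): flips 2 -> legal
(1,5): no bracket -> illegal
(2,0): flips 1 -> legal
(2,1): flips 1 -> legal
(3,5): no bracket -> illegal
(4,1): flips 1 -> legal
(4,2): flips 1 -> legal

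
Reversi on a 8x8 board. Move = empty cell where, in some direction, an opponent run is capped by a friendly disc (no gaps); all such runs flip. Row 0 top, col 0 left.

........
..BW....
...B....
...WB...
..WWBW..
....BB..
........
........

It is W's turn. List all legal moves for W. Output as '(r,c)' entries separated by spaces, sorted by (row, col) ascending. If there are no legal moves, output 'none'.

(0,1): flips 3 -> legal
(0,2): no bracket -> illegal
(0,3): no bracket -> illegal
(1,1): flips 1 -> legal
(1,4): no bracket -> illegal
(2,1): no bracket -> illegal
(2,2): no bracket -> illegal
(2,4): no bracket -> illegal
(2,5): flips 1 -> legal
(3,2): no bracket -> illegal
(3,5): flips 1 -> legal
(4,6): no bracket -> illegal
(5,3): no bracket -> illegal
(5,6): no bracket -> illegal
(6,3): flips 1 -> legal
(6,4): no bracket -> illegal
(6,5): flips 2 -> legal
(6,6): flips 2 -> legal

Answer: (0,1) (1,1) (2,5) (3,5) (6,3) (6,5) (6,6)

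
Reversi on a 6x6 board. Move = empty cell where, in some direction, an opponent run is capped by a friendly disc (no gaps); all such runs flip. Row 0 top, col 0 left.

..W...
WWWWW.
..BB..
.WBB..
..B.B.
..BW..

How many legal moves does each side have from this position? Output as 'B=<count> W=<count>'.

-- B to move --
(0,0): flips 1 -> legal
(0,1): flips 1 -> legal
(0,3): flips 1 -> legal
(0,4): flips 1 -> legal
(0,5): flips 1 -> legal
(1,5): no bracket -> illegal
(2,0): flips 1 -> legal
(2,1): no bracket -> illegal
(2,4): no bracket -> illegal
(2,5): no bracket -> illegal
(3,0): flips 1 -> legal
(4,0): flips 1 -> legal
(4,1): no bracket -> illegal
(4,3): no bracket -> illegal
(5,4): flips 1 -> legal
B mobility = 9
-- W to move --
(2,1): no bracket -> illegal
(2,4): no bracket -> illegal
(3,4): flips 3 -> legal
(3,5): flips 1 -> legal
(4,1): flips 2 -> legal
(4,3): flips 2 -> legal
(4,5): no bracket -> illegal
(5,1): flips 1 -> legal
(5,4): no bracket -> illegal
(5,5): flips 3 -> legal
W mobility = 6

Answer: B=9 W=6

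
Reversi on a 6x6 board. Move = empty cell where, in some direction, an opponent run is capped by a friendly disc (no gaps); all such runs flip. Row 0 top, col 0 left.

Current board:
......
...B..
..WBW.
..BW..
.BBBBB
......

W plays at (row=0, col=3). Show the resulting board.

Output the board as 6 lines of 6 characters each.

Place W at (0,3); scan 8 dirs for brackets.
Dir NW: edge -> no flip
Dir N: edge -> no flip
Dir NE: edge -> no flip
Dir W: first cell '.' (not opp) -> no flip
Dir E: first cell '.' (not opp) -> no flip
Dir SW: first cell '.' (not opp) -> no flip
Dir S: opp run (1,3) (2,3) capped by W -> flip
Dir SE: first cell '.' (not opp) -> no flip
All flips: (1,3) (2,3)

Answer: ...W..
...W..
..WWW.
..BW..
.BBBBB
......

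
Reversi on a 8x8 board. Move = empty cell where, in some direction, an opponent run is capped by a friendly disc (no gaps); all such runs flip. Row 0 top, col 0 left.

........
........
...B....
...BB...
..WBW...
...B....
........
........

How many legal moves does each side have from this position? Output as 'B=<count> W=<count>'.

-- B to move --
(3,1): flips 1 -> legal
(3,2): no bracket -> illegal
(3,5): flips 1 -> legal
(4,1): flips 1 -> legal
(4,5): flips 1 -> legal
(5,1): flips 1 -> legal
(5,2): no bracket -> illegal
(5,4): flips 1 -> legal
(5,5): flips 1 -> legal
B mobility = 7
-- W to move --
(1,2): no bracket -> illegal
(1,3): no bracket -> illegal
(1,4): no bracket -> illegal
(2,2): flips 1 -> legal
(2,4): flips 2 -> legal
(2,5): no bracket -> illegal
(3,2): no bracket -> illegal
(3,5): no bracket -> illegal
(4,5): no bracket -> illegal
(5,2): no bracket -> illegal
(5,4): no bracket -> illegal
(6,2): flips 1 -> legal
(6,3): no bracket -> illegal
(6,4): flips 1 -> legal
W mobility = 4

Answer: B=7 W=4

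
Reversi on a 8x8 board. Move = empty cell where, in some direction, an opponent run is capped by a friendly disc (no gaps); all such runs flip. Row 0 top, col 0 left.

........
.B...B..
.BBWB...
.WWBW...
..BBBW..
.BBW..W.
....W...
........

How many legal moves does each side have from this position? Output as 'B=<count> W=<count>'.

Answer: B=12 W=13

Derivation:
-- B to move --
(1,2): no bracket -> illegal
(1,3): flips 1 -> legal
(1,4): no bracket -> illegal
(2,0): flips 1 -> legal
(2,5): flips 1 -> legal
(3,0): flips 2 -> legal
(3,5): flips 1 -> legal
(3,6): no bracket -> illegal
(4,0): flips 1 -> legal
(4,1): flips 1 -> legal
(4,6): flips 1 -> legal
(4,7): no bracket -> illegal
(5,4): flips 1 -> legal
(5,5): no bracket -> illegal
(5,7): no bracket -> illegal
(6,2): flips 1 -> legal
(6,3): flips 1 -> legal
(6,5): no bracket -> illegal
(6,6): no bracket -> illegal
(6,7): no bracket -> illegal
(7,3): no bracket -> illegal
(7,4): no bracket -> illegal
(7,5): flips 2 -> legal
B mobility = 12
-- W to move --
(0,0): no bracket -> illegal
(0,1): flips 2 -> legal
(0,2): no bracket -> illegal
(0,4): no bracket -> illegal
(0,5): no bracket -> illegal
(0,6): no bracket -> illegal
(1,0): flips 1 -> legal
(1,2): flips 1 -> legal
(1,3): flips 1 -> legal
(1,4): flips 1 -> legal
(1,6): no bracket -> illegal
(2,0): flips 2 -> legal
(2,5): flips 1 -> legal
(2,6): no bracket -> illegal
(3,0): no bracket -> illegal
(3,5): flips 1 -> legal
(4,0): no bracket -> illegal
(4,1): flips 3 -> legal
(5,0): flips 2 -> legal
(5,4): flips 2 -> legal
(5,5): no bracket -> illegal
(6,0): no bracket -> illegal
(6,1): flips 2 -> legal
(6,2): flips 2 -> legal
(6,3): no bracket -> illegal
W mobility = 13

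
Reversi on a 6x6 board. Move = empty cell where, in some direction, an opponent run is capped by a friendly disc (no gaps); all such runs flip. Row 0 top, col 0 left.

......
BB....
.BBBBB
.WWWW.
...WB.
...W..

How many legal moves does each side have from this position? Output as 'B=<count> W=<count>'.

Answer: B=6 W=10

Derivation:
-- B to move --
(2,0): no bracket -> illegal
(3,0): no bracket -> illegal
(3,5): no bracket -> illegal
(4,0): flips 1 -> legal
(4,1): flips 2 -> legal
(4,2): flips 3 -> legal
(4,5): flips 1 -> legal
(5,2): flips 2 -> legal
(5,4): flips 2 -> legal
B mobility = 6
-- W to move --
(0,0): flips 2 -> legal
(0,1): flips 2 -> legal
(0,2): no bracket -> illegal
(1,2): flips 2 -> legal
(1,3): flips 2 -> legal
(1,4): flips 2 -> legal
(1,5): flips 1 -> legal
(2,0): no bracket -> illegal
(3,0): no bracket -> illegal
(3,5): flips 1 -> legal
(4,5): flips 1 -> legal
(5,4): flips 1 -> legal
(5,5): flips 1 -> legal
W mobility = 10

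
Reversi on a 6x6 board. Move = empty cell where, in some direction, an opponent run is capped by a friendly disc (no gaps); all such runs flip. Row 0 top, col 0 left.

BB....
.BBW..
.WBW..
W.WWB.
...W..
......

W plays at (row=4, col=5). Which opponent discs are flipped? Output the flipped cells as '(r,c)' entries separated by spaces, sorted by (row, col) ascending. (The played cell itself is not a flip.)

Answer: (3,4)

Derivation:
Dir NW: opp run (3,4) capped by W -> flip
Dir N: first cell '.' (not opp) -> no flip
Dir NE: edge -> no flip
Dir W: first cell '.' (not opp) -> no flip
Dir E: edge -> no flip
Dir SW: first cell '.' (not opp) -> no flip
Dir S: first cell '.' (not opp) -> no flip
Dir SE: edge -> no flip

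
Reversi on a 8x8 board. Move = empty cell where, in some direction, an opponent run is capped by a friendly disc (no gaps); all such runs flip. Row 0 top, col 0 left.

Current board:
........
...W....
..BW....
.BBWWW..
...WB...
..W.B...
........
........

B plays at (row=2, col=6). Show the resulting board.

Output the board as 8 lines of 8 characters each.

Answer: ........
...W....
..BW..B.
.BBWWB..
...WB...
..W.B...
........
........

Derivation:
Place B at (2,6); scan 8 dirs for brackets.
Dir NW: first cell '.' (not opp) -> no flip
Dir N: first cell '.' (not opp) -> no flip
Dir NE: first cell '.' (not opp) -> no flip
Dir W: first cell '.' (not opp) -> no flip
Dir E: first cell '.' (not opp) -> no flip
Dir SW: opp run (3,5) capped by B -> flip
Dir S: first cell '.' (not opp) -> no flip
Dir SE: first cell '.' (not opp) -> no flip
All flips: (3,5)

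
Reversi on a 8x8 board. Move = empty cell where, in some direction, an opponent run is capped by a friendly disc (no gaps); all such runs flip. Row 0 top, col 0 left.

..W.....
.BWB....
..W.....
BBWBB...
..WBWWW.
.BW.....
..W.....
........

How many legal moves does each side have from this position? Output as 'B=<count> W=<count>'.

-- B to move --
(0,1): no bracket -> illegal
(0,3): no bracket -> illegal
(2,1): flips 1 -> legal
(2,3): no bracket -> illegal
(3,5): no bracket -> illegal
(3,6): no bracket -> illegal
(3,7): no bracket -> illegal
(4,1): flips 1 -> legal
(4,7): flips 3 -> legal
(5,3): flips 2 -> legal
(5,4): flips 1 -> legal
(5,5): flips 1 -> legal
(5,6): flips 1 -> legal
(5,7): no bracket -> illegal
(6,1): flips 1 -> legal
(6,3): no bracket -> illegal
(7,1): no bracket -> illegal
(7,2): no bracket -> illegal
(7,3): flips 1 -> legal
B mobility = 9
-- W to move --
(0,0): flips 1 -> legal
(0,1): no bracket -> illegal
(0,3): no bracket -> illegal
(0,4): flips 1 -> legal
(1,0): flips 1 -> legal
(1,4): flips 1 -> legal
(2,0): flips 2 -> legal
(2,1): no bracket -> illegal
(2,3): flips 1 -> legal
(2,4): flips 3 -> legal
(2,5): flips 2 -> legal
(3,5): flips 2 -> legal
(4,0): flips 2 -> legal
(4,1): no bracket -> illegal
(5,0): flips 1 -> legal
(5,3): no bracket -> illegal
(5,4): flips 1 -> legal
(6,0): flips 1 -> legal
(6,1): no bracket -> illegal
W mobility = 13

Answer: B=9 W=13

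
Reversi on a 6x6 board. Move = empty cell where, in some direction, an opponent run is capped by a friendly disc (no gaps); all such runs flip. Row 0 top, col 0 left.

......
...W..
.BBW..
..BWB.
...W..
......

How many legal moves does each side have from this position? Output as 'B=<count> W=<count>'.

Answer: B=7 W=8

Derivation:
-- B to move --
(0,2): no bracket -> illegal
(0,3): no bracket -> illegal
(0,4): flips 1 -> legal
(1,2): flips 1 -> legal
(1,4): flips 1 -> legal
(2,4): flips 1 -> legal
(4,2): no bracket -> illegal
(4,4): flips 1 -> legal
(5,2): flips 1 -> legal
(5,3): no bracket -> illegal
(5,4): flips 1 -> legal
B mobility = 7
-- W to move --
(1,0): flips 2 -> legal
(1,1): flips 1 -> legal
(1,2): no bracket -> illegal
(2,0): flips 2 -> legal
(2,4): no bracket -> illegal
(2,5): flips 1 -> legal
(3,0): no bracket -> illegal
(3,1): flips 2 -> legal
(3,5): flips 1 -> legal
(4,1): flips 1 -> legal
(4,2): no bracket -> illegal
(4,4): no bracket -> illegal
(4,5): flips 1 -> legal
W mobility = 8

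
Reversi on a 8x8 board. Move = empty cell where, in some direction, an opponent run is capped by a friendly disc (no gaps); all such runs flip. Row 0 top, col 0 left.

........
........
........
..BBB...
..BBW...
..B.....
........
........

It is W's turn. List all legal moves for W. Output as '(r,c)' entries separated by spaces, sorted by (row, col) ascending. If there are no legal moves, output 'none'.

Answer: (2,2) (2,4) (4,1)

Derivation:
(2,1): no bracket -> illegal
(2,2): flips 1 -> legal
(2,3): no bracket -> illegal
(2,4): flips 1 -> legal
(2,5): no bracket -> illegal
(3,1): no bracket -> illegal
(3,5): no bracket -> illegal
(4,1): flips 2 -> legal
(4,5): no bracket -> illegal
(5,1): no bracket -> illegal
(5,3): no bracket -> illegal
(5,4): no bracket -> illegal
(6,1): no bracket -> illegal
(6,2): no bracket -> illegal
(6,3): no bracket -> illegal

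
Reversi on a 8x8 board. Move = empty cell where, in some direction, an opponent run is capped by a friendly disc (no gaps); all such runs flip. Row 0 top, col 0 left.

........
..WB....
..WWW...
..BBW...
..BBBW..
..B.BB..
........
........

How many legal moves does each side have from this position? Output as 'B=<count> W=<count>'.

-- B to move --
(0,1): no bracket -> illegal
(0,2): flips 2 -> legal
(0,3): no bracket -> illegal
(1,1): flips 2 -> legal
(1,4): flips 3 -> legal
(1,5): flips 1 -> legal
(2,1): no bracket -> illegal
(2,5): flips 1 -> legal
(3,1): flips 1 -> legal
(3,5): flips 3 -> legal
(3,6): flips 1 -> legal
(4,6): flips 1 -> legal
(5,6): no bracket -> illegal
B mobility = 9
-- W to move --
(0,2): flips 1 -> legal
(0,3): flips 1 -> legal
(0,4): flips 1 -> legal
(1,4): flips 1 -> legal
(2,1): no bracket -> illegal
(3,1): flips 2 -> legal
(3,5): no bracket -> illegal
(4,1): flips 4 -> legal
(4,6): no bracket -> illegal
(5,1): flips 2 -> legal
(5,3): flips 2 -> legal
(5,6): no bracket -> illegal
(6,1): flips 2 -> legal
(6,2): flips 3 -> legal
(6,3): flips 1 -> legal
(6,4): flips 2 -> legal
(6,5): flips 1 -> legal
(6,6): flips 3 -> legal
W mobility = 14

Answer: B=9 W=14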